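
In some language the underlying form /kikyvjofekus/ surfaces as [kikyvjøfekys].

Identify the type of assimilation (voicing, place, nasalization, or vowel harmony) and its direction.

/o/→[ø] /u/→[y].
Vowels agree with the first vowel, so the harmony is progressive.

vowel harmony, progressive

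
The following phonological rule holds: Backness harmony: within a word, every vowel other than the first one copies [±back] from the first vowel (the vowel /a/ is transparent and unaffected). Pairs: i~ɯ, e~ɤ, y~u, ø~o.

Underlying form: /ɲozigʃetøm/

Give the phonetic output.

/i/ harmonizes with /o/ ([+back]) → [ɯ]
/e/ harmonizes with /o/ ([+back]) → [ɤ]
/ø/ harmonizes with /o/ ([+back]) → [o]

[ɲozɯgʃɤtom]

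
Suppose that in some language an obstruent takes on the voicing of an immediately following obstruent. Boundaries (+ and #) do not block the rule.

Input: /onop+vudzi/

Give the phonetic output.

/p/ before /v/ (voiced) → [b]

[onob+vudzi]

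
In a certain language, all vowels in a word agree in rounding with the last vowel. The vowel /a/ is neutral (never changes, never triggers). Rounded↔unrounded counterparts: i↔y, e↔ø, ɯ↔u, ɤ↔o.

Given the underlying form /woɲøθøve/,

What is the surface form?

[wɤɲeθeve]

/o/ harmonizes with /e/ ([-round]) → [ɤ]
/ø/ harmonizes with /e/ ([-round]) → [e]
/ø/ harmonizes with /e/ ([-round]) → [e]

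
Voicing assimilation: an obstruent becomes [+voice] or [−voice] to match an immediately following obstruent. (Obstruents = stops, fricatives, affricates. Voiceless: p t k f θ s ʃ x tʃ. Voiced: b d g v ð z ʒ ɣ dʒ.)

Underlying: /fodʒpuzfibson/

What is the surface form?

[fotʃpusfipson]

/dʒ/ before /p/ (voiceless) → [tʃ]
/z/ before /f/ (voiceless) → [s]
/b/ before /s/ (voiceless) → [p]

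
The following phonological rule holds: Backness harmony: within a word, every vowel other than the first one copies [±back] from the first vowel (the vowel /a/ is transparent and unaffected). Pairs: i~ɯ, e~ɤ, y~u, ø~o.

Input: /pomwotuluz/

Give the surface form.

[pomwotuluz]

no segment meets the rule's conditions; no change.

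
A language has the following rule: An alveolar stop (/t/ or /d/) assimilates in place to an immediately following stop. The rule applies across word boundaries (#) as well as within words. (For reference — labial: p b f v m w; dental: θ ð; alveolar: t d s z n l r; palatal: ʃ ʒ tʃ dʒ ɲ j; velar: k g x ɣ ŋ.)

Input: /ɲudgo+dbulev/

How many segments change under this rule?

/d/ before /g/ (velar) → [g]
/d/ before /b/ (labial) → [b]
2 segments change.

2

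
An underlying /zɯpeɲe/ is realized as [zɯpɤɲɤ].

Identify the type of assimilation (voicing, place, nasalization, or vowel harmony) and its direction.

/e/→[ɤ] /e/→[ɤ].
Vowels agree with the first vowel, so the harmony is progressive.

vowel harmony, progressive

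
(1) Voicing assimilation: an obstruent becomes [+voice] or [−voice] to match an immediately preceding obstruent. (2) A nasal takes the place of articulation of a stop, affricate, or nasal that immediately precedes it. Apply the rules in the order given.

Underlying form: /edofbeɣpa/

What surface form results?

Rule 1: /b/ after /f/ (voiceless) → [p]
Rule 1: /p/ after /ɣ/ (voiced) → [b]
After rule 1: edofpeɣba
Rule 2: no segment meets the rule's conditions; no change.

[edofpeɣba]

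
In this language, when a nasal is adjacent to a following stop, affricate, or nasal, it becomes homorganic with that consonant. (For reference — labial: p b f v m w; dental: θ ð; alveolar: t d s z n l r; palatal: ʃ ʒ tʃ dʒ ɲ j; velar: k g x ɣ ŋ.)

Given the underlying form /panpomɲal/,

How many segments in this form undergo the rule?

2

/n/ before /p/ (labial) → [m]
/m/ before /ɲ/ (palatal) → [ɲ]
2 segments change.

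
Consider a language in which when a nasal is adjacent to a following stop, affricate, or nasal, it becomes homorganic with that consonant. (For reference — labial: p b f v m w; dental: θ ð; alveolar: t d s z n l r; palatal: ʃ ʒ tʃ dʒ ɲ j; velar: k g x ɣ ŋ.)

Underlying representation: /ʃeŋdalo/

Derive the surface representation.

/ŋ/ before /d/ (alveolar) → [n]

[ʃendalo]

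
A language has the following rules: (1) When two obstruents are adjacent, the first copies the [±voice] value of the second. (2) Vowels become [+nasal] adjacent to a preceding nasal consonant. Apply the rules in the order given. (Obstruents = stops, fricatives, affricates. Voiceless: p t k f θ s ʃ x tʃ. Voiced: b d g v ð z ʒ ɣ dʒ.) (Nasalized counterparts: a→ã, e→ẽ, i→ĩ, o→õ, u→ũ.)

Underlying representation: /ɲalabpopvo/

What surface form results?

[ɲãlappobvo]

Rule 1: /b/ before /p/ (voiceless) → [p]
Rule 1: /p/ before /v/ (voiced) → [b]
After rule 1: ɲalappobvo
Rule 2: /a/ after nasal /ɲ/ → [ã]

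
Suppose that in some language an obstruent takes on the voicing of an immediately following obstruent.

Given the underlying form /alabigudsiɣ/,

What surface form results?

[alabigutsiɣ]

/d/ before /s/ (voiceless) → [t]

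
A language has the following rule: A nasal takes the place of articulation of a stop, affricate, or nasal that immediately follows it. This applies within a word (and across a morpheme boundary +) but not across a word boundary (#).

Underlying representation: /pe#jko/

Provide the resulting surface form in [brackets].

[pe#jko]

no segment meets the rule's conditions; no change.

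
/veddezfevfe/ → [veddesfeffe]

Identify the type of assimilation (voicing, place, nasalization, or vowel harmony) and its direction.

voicing assimilation, regressive

/z/→[s] /v/→[f].
Each target copies a feature from the following segment, so the direction is regressive.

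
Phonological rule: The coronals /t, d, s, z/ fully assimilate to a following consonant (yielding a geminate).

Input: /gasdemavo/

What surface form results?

[gaddemavo]

/s/ before /d/ → [d] (total assimilation)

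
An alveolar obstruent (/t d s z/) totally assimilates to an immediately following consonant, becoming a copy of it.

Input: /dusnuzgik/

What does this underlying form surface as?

[dunnuggik]

/s/ before /n/ → [n] (total assimilation)
/z/ before /g/ → [g] (total assimilation)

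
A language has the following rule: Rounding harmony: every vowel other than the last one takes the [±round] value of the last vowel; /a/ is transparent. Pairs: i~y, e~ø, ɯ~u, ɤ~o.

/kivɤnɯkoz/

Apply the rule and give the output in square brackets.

[kyvonukoz]

/i/ harmonizes with /o/ ([+round]) → [y]
/ɤ/ harmonizes with /o/ ([+round]) → [o]
/ɯ/ harmonizes with /o/ ([+round]) → [u]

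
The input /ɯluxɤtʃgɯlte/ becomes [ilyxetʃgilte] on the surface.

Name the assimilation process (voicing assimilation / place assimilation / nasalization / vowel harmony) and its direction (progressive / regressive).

/ɯ/→[i] /u/→[y] /ɤ/→[e] /ɯ/→[i].
Vowels agree with the last vowel, so the harmony is regressive.

vowel harmony, regressive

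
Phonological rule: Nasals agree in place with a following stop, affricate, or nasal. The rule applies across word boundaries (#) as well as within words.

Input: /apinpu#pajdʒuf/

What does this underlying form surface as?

[apimpu#pajdʒuf]

/n/ before /p/ (labial) → [m]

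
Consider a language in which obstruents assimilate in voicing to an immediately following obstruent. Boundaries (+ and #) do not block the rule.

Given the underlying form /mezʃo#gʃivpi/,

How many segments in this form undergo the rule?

/z/ before /ʃ/ (voiceless) → [s]
/g/ before /ʃ/ (voiceless) → [k]
/v/ before /p/ (voiceless) → [f]
3 segments change.

3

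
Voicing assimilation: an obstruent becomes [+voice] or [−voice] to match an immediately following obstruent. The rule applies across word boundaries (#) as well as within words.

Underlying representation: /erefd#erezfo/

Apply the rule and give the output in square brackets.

/f/ before /d/ (voiced) → [v]
/z/ before /f/ (voiceless) → [s]

[erevd#eresfo]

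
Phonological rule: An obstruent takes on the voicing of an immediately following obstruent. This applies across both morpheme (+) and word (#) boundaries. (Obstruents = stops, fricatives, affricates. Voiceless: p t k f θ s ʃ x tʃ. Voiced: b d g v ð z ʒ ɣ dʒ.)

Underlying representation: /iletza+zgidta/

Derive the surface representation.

/t/ before /z/ (voiced) → [d]
/d/ before /t/ (voiceless) → [t]

[iledza+zgitta]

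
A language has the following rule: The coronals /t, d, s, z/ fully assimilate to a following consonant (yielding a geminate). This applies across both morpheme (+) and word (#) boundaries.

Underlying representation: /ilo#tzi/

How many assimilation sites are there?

/t/ before /z/ → [z] (total assimilation)
1 segment changes.

1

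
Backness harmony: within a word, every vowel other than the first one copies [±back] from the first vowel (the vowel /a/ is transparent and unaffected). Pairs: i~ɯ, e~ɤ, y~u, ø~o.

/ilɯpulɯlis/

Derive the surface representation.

[ilipylilis]

/ɯ/ harmonizes with /i/ ([-back]) → [i]
/u/ harmonizes with /i/ ([-back]) → [y]
/ɯ/ harmonizes with /i/ ([-back]) → [i]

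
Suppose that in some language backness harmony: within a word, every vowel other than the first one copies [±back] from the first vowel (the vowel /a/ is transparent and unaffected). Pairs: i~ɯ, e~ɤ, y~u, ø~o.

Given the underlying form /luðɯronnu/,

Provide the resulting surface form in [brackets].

no segment meets the rule's conditions; no change.

[luðɯronnu]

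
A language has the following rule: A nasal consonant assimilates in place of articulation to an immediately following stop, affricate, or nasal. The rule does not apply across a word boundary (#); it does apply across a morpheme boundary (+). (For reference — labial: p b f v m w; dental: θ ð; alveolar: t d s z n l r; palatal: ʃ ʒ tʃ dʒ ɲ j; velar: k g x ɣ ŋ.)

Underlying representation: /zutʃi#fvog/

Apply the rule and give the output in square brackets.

[zutʃi#fvog]

no segment meets the rule's conditions; no change.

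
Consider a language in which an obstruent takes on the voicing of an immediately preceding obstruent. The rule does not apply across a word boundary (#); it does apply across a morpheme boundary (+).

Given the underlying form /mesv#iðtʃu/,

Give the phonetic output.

[mesf#iðdʒu]

/v/ after /s/ (voiceless) → [f]
/tʃ/ after /ð/ (voiced) → [dʒ]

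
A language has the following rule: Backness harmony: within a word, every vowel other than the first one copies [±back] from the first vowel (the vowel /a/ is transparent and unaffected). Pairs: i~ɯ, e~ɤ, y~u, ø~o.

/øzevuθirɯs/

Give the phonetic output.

[øzevyθiris]

/u/ harmonizes with /ø/ ([-back]) → [y]
/ɯ/ harmonizes with /ø/ ([-back]) → [i]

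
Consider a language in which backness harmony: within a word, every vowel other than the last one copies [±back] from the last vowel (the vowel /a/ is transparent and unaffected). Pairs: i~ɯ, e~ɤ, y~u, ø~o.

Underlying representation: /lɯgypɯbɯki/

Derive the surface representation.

[ligypibiki]

/ɯ/ harmonizes with /i/ ([-back]) → [i]
/ɯ/ harmonizes with /i/ ([-back]) → [i]
/ɯ/ harmonizes with /i/ ([-back]) → [i]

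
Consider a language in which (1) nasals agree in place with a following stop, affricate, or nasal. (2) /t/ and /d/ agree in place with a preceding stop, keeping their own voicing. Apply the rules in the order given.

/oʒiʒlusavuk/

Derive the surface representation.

Rule 1: no segment meets the rule's conditions; no change.
After rule 1: oʒiʒlusavuk
Rule 2: no segment meets the rule's conditions; no change.

[oʒiʒlusavuk]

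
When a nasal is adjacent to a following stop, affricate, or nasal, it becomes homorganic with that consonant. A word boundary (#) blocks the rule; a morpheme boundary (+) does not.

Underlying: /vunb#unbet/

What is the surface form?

/n/ before /b/ (labial) → [m]
/n/ before /b/ (labial) → [m]

[vumb#umbet]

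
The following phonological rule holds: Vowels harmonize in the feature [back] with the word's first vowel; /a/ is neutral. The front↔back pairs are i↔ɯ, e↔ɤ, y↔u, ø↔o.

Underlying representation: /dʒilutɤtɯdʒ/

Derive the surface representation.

/u/ harmonizes with /i/ ([-back]) → [y]
/ɤ/ harmonizes with /i/ ([-back]) → [e]
/ɯ/ harmonizes with /i/ ([-back]) → [i]

[dʒilytetidʒ]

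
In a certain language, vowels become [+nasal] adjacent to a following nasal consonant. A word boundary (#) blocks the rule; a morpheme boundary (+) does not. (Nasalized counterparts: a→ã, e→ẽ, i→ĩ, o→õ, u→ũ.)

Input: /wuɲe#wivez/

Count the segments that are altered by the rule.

/u/ before nasal /ɲ/ → [ũ]
1 segment changes.

1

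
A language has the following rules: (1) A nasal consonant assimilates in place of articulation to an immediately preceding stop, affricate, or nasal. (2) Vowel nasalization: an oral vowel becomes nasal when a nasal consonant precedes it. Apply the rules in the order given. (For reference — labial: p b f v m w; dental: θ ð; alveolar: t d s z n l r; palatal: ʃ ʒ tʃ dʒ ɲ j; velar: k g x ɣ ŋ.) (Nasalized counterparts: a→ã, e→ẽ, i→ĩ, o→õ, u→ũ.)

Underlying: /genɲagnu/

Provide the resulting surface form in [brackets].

Rule 1: /ɲ/ after /n/ (alveolar) → [n]
Rule 1: /n/ after /g/ (velar) → [ŋ]
After rule 1: gennagŋu
Rule 2: /a/ after nasal /n/ → [ã]
Rule 2: /u/ after nasal /ŋ/ → [ũ]

[gennãgŋũ]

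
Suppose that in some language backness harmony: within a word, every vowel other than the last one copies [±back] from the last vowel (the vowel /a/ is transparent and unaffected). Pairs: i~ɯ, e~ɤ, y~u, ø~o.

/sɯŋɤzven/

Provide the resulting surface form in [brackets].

/ɯ/ harmonizes with /e/ ([-back]) → [i]
/ɤ/ harmonizes with /e/ ([-back]) → [e]

[siŋezven]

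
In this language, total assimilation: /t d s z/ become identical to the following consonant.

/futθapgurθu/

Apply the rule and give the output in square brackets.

/t/ before /θ/ → [θ] (total assimilation)

[fuθθapgurθu]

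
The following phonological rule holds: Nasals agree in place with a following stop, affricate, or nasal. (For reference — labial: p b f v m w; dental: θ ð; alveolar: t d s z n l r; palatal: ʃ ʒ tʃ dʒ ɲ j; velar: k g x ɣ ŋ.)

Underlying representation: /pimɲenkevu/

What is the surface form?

[piɲɲeŋkevu]

/m/ before /ɲ/ (palatal) → [ɲ]
/n/ before /k/ (velar) → [ŋ]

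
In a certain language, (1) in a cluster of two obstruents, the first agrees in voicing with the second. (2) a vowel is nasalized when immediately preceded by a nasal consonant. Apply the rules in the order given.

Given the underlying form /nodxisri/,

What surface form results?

[nõtxisri]

Rule 1: /d/ before /x/ (voiceless) → [t]
After rule 1: notxisri
Rule 2: /o/ after nasal /n/ → [õ]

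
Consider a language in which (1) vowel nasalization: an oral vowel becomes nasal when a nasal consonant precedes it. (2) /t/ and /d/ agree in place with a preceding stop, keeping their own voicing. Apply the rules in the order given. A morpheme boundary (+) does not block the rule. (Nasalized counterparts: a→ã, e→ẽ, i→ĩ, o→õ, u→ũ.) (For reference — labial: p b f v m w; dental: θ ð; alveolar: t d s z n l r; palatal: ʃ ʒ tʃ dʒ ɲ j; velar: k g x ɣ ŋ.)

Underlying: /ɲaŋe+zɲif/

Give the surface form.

[ɲãŋẽ+zɲĩf]

Rule 1: /a/ after nasal /ɲ/ → [ã]
Rule 1: /e/ after nasal /ŋ/ → [ẽ]
Rule 1: /i/ after nasal /ɲ/ → [ĩ]
After rule 1: ɲãŋẽ+zɲĩf
Rule 2: no segment meets the rule's conditions; no change.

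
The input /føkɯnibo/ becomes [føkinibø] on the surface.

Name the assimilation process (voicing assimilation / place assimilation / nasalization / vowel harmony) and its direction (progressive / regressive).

/ɯ/→[i] /o/→[ø].
Vowels agree with the first vowel, so the harmony is progressive.

vowel harmony, progressive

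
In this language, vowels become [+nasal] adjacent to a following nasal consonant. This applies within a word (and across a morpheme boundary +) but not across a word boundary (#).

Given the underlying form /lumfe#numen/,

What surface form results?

[lũmfe#nũmẽn]

/u/ before nasal /m/ → [ũ]
/u/ before nasal /m/ → [ũ]
/e/ before nasal /n/ → [ẽ]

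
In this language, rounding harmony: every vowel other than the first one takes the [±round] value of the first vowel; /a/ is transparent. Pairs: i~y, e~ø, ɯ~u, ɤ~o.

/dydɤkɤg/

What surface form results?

/ɤ/ harmonizes with /y/ ([+round]) → [o]
/ɤ/ harmonizes with /y/ ([+round]) → [o]

[dydokog]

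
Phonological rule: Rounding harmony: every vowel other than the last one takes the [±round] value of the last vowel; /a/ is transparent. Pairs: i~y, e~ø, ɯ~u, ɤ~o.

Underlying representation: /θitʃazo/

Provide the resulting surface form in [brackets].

[θytʃazo]

/i/ harmonizes with /o/ ([+round]) → [y]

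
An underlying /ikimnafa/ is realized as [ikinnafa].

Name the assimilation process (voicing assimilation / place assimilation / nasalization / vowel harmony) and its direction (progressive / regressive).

/m/→[n].
Each target copies a feature from the following segment, so the direction is regressive.

place assimilation, regressive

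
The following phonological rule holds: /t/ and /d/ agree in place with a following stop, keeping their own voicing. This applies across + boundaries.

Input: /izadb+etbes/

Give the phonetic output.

/d/ before /b/ (labial) → [b]
/t/ before /b/ (labial) → [p]

[izabb+epbes]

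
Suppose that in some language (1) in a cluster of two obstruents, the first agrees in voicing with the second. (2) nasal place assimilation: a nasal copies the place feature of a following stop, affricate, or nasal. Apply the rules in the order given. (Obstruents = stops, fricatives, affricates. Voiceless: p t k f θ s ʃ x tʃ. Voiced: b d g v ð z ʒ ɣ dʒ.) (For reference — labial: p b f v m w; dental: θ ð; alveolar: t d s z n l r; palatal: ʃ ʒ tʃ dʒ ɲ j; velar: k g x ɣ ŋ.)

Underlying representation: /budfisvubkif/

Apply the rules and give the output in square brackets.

[butfizvupkif]

Rule 1: /d/ before /f/ (voiceless) → [t]
Rule 1: /s/ before /v/ (voiced) → [z]
Rule 1: /b/ before /k/ (voiceless) → [p]
After rule 1: butfizvupkif
Rule 2: no segment meets the rule's conditions; no change.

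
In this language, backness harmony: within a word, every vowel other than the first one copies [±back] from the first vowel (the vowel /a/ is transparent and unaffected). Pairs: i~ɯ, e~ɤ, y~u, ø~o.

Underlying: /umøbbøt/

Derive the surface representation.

[umobbot]

/ø/ harmonizes with /u/ ([+back]) → [o]
/ø/ harmonizes with /u/ ([+back]) → [o]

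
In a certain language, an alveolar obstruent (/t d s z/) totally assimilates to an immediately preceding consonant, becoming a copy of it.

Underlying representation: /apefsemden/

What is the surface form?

/s/ after /f/ → [f] (total assimilation)
/d/ after /m/ → [m] (total assimilation)

[apeffemmen]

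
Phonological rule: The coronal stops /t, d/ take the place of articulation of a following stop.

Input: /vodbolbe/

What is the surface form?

[vobbolbe]

/d/ before /b/ (labial) → [b]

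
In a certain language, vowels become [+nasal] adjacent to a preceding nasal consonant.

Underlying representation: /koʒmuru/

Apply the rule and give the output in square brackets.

[koʒmũru]

/u/ after nasal /m/ → [ũ]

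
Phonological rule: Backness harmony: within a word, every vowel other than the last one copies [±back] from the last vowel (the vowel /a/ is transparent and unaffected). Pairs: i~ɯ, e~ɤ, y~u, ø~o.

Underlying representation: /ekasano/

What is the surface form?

/e/ harmonizes with /o/ ([+back]) → [ɤ]

[ɤkasano]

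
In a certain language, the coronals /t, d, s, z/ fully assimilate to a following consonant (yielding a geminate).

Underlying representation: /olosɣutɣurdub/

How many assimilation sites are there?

/s/ before /ɣ/ → [ɣ] (total assimilation)
/t/ before /ɣ/ → [ɣ] (total assimilation)
2 segments change.

2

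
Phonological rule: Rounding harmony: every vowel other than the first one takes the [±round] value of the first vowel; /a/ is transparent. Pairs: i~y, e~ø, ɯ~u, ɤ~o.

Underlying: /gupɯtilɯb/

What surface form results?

/ɯ/ harmonizes with /u/ ([+round]) → [u]
/i/ harmonizes with /u/ ([+round]) → [y]
/ɯ/ harmonizes with /u/ ([+round]) → [u]

[guputylub]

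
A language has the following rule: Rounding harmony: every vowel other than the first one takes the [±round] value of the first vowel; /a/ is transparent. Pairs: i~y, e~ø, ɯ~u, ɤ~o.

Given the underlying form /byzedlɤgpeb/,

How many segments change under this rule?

/e/ harmonizes with /y/ ([+round]) → [ø]
/ɤ/ harmonizes with /y/ ([+round]) → [o]
/e/ harmonizes with /y/ ([+round]) → [ø]
3 segments change.

3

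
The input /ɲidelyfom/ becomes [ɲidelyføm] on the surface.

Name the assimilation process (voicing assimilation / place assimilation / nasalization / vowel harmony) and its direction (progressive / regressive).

vowel harmony, progressive

/o/→[ø].
Vowels agree with the first vowel, so the harmony is progressive.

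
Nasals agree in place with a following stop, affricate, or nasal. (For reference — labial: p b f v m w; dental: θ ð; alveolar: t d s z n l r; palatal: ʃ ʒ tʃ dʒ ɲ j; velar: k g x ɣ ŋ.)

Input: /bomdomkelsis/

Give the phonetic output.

/m/ before /d/ (alveolar) → [n]
/m/ before /k/ (velar) → [ŋ]

[bondoŋkelsis]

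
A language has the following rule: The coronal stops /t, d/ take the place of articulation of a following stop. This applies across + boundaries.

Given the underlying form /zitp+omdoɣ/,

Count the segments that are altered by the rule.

1

/t/ before /p/ (labial) → [p]
1 segment changes.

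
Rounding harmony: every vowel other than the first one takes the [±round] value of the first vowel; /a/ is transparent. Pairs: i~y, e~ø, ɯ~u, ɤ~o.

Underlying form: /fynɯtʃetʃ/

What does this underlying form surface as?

/ɯ/ harmonizes with /y/ ([+round]) → [u]
/e/ harmonizes with /y/ ([+round]) → [ø]

[fynutʃøtʃ]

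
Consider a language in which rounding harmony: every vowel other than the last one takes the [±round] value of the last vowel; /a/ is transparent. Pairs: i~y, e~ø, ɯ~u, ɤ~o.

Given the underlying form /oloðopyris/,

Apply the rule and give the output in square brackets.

[ɤlɤðɤpiris]

/o/ harmonizes with /i/ ([-round]) → [ɤ]
/o/ harmonizes with /i/ ([-round]) → [ɤ]
/o/ harmonizes with /i/ ([-round]) → [ɤ]
/y/ harmonizes with /i/ ([-round]) → [i]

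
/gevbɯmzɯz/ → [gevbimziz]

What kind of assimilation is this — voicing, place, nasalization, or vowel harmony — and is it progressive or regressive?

/ɯ/→[i] /ɯ/→[i].
Vowels agree with the first vowel, so the harmony is progressive.

vowel harmony, progressive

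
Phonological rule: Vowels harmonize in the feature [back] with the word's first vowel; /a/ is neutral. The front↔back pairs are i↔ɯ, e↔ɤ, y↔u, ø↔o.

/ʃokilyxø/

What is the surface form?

/i/ harmonizes with /o/ ([+back]) → [ɯ]
/y/ harmonizes with /o/ ([+back]) → [u]
/ø/ harmonizes with /o/ ([+back]) → [o]

[ʃokɯluxo]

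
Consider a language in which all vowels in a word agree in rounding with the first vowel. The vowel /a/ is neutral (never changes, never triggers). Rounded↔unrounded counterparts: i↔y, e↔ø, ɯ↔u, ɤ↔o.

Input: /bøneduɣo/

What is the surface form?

/e/ harmonizes with /ø/ ([+round]) → [ø]

[bønøduɣo]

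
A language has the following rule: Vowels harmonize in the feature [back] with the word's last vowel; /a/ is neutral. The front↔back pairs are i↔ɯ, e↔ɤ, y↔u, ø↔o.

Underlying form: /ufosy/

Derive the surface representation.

/u/ harmonizes with /y/ ([-back]) → [y]
/o/ harmonizes with /y/ ([-back]) → [ø]

[yføsy]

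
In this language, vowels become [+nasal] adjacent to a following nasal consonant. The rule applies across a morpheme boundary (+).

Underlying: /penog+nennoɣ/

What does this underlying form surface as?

[pẽnog+nẽnnoɣ]

/e/ before nasal /n/ → [ẽ]
/e/ before nasal /n/ → [ẽ]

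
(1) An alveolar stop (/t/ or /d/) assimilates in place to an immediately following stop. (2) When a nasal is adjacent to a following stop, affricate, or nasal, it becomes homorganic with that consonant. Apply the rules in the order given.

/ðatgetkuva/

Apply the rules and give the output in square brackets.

Rule 1: /t/ before /g/ (velar) → [k]
Rule 1: /t/ before /k/ (velar) → [k]
After rule 1: ðakgekkuva
Rule 2: no segment meets the rule's conditions; no change.

[ðakgekkuva]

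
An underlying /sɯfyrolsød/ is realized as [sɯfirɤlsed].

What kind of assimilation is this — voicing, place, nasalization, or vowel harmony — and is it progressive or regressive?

/y/→[i] /o/→[ɤ] /ø/→[e].
Vowels agree with the first vowel, so the harmony is progressive.

vowel harmony, progressive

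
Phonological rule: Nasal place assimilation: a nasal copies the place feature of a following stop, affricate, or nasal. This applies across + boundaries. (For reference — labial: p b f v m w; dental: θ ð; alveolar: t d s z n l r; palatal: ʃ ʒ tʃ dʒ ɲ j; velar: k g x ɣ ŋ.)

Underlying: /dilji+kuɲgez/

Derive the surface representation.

[dilji+kuŋgez]

/ɲ/ before /g/ (velar) → [ŋ]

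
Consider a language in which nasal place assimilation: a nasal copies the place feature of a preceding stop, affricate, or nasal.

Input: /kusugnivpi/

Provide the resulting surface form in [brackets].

/n/ after /g/ (velar) → [ŋ]

[kusugŋivpi]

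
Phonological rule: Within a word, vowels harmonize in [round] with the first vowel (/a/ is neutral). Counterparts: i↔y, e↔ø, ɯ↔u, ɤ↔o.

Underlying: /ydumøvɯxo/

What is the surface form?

[ydumøvuxo]

/ɯ/ harmonizes with /y/ ([+round]) → [u]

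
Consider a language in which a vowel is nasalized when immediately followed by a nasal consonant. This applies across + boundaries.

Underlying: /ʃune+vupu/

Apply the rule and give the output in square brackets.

[ʃũne+vupu]

/u/ before nasal /n/ → [ũ]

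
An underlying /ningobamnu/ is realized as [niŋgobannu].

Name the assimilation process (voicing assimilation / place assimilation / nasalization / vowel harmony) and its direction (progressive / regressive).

/n/→[ŋ] /m/→[n].
Each target copies a feature from the following segment, so the direction is regressive.

place assimilation, regressive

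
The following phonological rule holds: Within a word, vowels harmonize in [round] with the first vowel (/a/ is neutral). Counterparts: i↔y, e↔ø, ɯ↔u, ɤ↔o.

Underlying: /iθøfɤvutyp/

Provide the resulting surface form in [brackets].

/ø/ harmonizes with /i/ ([-round]) → [e]
/u/ harmonizes with /i/ ([-round]) → [ɯ]
/y/ harmonizes with /i/ ([-round]) → [i]

[iθefɤvɯtip]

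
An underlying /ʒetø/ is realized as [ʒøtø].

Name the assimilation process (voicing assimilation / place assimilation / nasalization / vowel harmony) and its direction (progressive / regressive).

vowel harmony, regressive

/e/→[ø].
Vowels agree with the last vowel, so the harmony is regressive.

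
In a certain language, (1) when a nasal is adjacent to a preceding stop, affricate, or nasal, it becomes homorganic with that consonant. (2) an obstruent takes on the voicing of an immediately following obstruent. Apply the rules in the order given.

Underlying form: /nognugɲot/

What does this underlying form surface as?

[nogŋugŋot]

Rule 1: /n/ after /g/ (velar) → [ŋ]
Rule 1: /ɲ/ after /g/ (velar) → [ŋ]
After rule 1: nogŋugŋot
Rule 2: no segment meets the rule's conditions; no change.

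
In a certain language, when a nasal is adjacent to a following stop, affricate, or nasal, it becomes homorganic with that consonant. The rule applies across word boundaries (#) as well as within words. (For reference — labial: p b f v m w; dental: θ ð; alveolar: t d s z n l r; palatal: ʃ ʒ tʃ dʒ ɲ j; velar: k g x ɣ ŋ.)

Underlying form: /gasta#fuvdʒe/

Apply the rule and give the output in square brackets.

no segment meets the rule's conditions; no change.

[gasta#fuvdʒe]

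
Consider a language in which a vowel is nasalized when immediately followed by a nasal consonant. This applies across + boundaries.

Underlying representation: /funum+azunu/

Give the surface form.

[fũnũm+azũnu]

/u/ before nasal /n/ → [ũ]
/u/ before nasal /m/ → [ũ]
/u/ before nasal /n/ → [ũ]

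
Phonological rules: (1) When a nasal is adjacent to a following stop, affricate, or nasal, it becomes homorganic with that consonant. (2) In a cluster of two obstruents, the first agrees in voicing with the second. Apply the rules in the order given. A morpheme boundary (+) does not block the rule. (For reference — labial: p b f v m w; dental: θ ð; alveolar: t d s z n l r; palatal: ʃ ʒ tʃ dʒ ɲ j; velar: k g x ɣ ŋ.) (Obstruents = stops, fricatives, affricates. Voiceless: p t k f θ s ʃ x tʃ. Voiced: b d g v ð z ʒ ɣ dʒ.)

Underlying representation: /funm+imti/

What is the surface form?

[fumm+inti]

Rule 1: /n/ before /m/ (labial) → [m]
Rule 1: /m/ before /t/ (alveolar) → [n]
After rule 1: fumm+inti
Rule 2: no segment meets the rule's conditions; no change.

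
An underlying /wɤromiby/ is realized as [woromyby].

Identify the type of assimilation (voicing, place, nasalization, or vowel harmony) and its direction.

vowel harmony, regressive

/ɤ/→[o] /i/→[y].
Vowels agree with the last vowel, so the harmony is regressive.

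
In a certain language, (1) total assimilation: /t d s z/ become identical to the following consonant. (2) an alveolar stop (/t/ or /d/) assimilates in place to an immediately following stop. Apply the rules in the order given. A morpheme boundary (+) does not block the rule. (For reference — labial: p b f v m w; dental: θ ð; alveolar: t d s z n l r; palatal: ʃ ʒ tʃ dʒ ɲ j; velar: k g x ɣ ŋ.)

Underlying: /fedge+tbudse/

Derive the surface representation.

Rule 1: /d/ before /g/ → [g] (total assimilation)
Rule 1: /t/ before /b/ → [b] (total assimilation)
Rule 1: /d/ before /s/ → [s] (total assimilation)
After rule 1: fegge+bbusse
Rule 2: no segment meets the rule's conditions; no change.

[fegge+bbusse]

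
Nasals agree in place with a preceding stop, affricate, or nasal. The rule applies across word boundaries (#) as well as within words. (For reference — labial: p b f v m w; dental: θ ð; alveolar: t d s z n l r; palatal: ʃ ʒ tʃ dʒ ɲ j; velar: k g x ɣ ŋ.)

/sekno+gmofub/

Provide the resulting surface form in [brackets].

/n/ after /k/ (velar) → [ŋ]
/m/ after /g/ (velar) → [ŋ]

[sekŋo+gŋofub]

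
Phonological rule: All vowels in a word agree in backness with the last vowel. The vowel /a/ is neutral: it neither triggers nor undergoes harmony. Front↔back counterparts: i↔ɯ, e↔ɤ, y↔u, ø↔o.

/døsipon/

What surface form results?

[dosɯpon]

/ø/ harmonizes with /o/ ([+back]) → [o]
/i/ harmonizes with /o/ ([+back]) → [ɯ]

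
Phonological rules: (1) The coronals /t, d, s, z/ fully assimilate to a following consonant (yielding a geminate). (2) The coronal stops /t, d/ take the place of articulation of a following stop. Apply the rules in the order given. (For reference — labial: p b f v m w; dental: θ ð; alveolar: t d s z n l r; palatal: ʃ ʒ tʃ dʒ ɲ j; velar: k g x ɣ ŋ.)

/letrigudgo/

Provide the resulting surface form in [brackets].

Rule 1: /t/ before /r/ → [r] (total assimilation)
Rule 1: /d/ before /g/ → [g] (total assimilation)
After rule 1: lerriguggo
Rule 2: no segment meets the rule's conditions; no change.

[lerriguggo]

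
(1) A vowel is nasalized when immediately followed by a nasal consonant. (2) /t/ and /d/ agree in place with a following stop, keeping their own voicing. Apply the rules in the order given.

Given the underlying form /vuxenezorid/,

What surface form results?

Rule 1: /e/ before nasal /n/ → [ẽ]
After rule 1: vuxẽnezorid
Rule 2: no segment meets the rule's conditions; no change.

[vuxẽnezorid]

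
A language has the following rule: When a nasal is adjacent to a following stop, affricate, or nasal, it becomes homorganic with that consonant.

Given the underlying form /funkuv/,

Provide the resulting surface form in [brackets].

[fuŋkuv]

/n/ before /k/ (velar) → [ŋ]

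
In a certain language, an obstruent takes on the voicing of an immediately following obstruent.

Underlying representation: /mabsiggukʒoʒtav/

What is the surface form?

/b/ before /s/ (voiceless) → [p]
/k/ before /ʒ/ (voiced) → [g]
/ʒ/ before /t/ (voiceless) → [ʃ]

[mapsiggugʒoʃtav]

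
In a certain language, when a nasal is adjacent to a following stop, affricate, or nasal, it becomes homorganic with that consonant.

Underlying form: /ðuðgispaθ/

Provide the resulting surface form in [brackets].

no segment meets the rule's conditions; no change.

[ðuðgispaθ]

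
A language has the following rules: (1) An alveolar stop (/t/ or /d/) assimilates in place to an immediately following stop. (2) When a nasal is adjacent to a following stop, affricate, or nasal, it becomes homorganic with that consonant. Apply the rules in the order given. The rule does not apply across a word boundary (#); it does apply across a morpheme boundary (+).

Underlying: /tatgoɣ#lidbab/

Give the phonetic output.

[takgoɣ#libbab]

Rule 1: /t/ before /g/ (velar) → [k]
Rule 1: /d/ before /b/ (labial) → [b]
After rule 1: takgoɣ#libbab
Rule 2: no segment meets the rule's conditions; no change.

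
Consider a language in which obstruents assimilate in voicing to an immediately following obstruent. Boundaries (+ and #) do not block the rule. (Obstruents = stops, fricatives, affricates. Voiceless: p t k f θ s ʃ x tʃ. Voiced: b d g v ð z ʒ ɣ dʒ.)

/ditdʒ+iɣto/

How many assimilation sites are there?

/t/ before /dʒ/ (voiced) → [d]
/ɣ/ before /t/ (voiceless) → [x]
2 segments change.

2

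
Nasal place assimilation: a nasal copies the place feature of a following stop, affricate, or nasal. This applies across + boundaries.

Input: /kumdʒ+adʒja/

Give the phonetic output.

/m/ before /dʒ/ (palatal) → [ɲ]

[kuɲdʒ+adʒja]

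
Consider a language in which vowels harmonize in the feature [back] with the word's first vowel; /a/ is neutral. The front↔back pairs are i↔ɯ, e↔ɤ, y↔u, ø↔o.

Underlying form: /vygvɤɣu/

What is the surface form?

/ɤ/ harmonizes with /y/ ([-back]) → [e]
/u/ harmonizes with /y/ ([-back]) → [y]

[vygveɣy]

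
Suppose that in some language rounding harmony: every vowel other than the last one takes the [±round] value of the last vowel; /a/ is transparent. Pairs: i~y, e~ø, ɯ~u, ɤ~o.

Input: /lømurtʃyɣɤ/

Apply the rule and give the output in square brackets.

[lemɯrtʃiɣɤ]

/ø/ harmonizes with /ɤ/ ([-round]) → [e]
/u/ harmonizes with /ɤ/ ([-round]) → [ɯ]
/y/ harmonizes with /ɤ/ ([-round]) → [i]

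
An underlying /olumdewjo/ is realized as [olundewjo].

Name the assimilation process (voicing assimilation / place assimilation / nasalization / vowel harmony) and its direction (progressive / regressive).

/m/→[n].
Each target copies a feature from the following segment, so the direction is regressive.

place assimilation, regressive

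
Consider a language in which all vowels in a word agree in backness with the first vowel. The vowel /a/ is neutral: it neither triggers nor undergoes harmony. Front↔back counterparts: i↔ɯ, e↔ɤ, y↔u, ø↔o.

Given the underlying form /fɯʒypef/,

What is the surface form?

[fɯʒupɤf]

/y/ harmonizes with /ɯ/ ([+back]) → [u]
/e/ harmonizes with /ɯ/ ([+back]) → [ɤ]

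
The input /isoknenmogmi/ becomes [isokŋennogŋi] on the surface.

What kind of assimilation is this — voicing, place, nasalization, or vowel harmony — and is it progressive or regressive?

place assimilation, progressive

/n/→[ŋ] /m/→[n] /m/→[ŋ].
Each target copies a feature from the preceding segment, so the direction is progressive.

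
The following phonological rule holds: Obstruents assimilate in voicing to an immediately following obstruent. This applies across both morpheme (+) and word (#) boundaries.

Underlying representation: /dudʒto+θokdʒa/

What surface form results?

/dʒ/ before /t/ (voiceless) → [tʃ]
/k/ before /dʒ/ (voiced) → [g]

[dutʃto+θogdʒa]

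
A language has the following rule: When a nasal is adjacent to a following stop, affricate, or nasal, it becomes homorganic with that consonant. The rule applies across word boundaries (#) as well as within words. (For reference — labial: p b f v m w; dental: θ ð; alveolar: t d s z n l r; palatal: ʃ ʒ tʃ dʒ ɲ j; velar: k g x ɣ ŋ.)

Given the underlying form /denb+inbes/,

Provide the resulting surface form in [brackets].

/n/ before /b/ (labial) → [m]
/n/ before /b/ (labial) → [m]

[demb+imbes]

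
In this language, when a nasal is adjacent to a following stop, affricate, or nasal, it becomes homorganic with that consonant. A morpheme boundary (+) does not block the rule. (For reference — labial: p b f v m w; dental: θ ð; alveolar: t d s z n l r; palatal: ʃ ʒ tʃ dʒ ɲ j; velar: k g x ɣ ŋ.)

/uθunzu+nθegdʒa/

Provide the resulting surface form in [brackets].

no segment meets the rule's conditions; no change.

[uθunzu+nθegdʒa]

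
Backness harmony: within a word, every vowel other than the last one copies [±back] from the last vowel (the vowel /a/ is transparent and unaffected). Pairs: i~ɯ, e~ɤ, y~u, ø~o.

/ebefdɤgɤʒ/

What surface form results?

[ɤbɤfdɤgɤʒ]

/e/ harmonizes with /ɤ/ ([+back]) → [ɤ]
/e/ harmonizes with /ɤ/ ([+back]) → [ɤ]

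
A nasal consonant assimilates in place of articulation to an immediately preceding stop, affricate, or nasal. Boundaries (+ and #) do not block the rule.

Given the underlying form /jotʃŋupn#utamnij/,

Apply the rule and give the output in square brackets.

/ŋ/ after /tʃ/ (palatal) → [ɲ]
/n/ after /p/ (labial) → [m]
/n/ after /m/ (labial) → [m]

[jotʃɲupm#utammij]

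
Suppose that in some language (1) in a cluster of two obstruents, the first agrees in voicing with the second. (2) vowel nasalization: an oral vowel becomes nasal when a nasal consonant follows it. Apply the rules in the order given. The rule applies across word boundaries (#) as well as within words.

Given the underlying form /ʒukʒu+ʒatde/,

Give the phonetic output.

Rule 1: /k/ before /ʒ/ (voiced) → [g]
Rule 1: /t/ before /d/ (voiced) → [d]
After rule 1: ʒugʒu+ʒadde
Rule 2: no segment meets the rule's conditions; no change.

[ʒugʒu+ʒadde]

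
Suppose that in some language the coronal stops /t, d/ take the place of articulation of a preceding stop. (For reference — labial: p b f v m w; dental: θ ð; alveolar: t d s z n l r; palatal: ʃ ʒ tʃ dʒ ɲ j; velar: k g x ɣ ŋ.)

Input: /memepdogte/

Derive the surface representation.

/d/ after /p/ (labial) → [b]
/t/ after /g/ (velar) → [k]

[memepbogke]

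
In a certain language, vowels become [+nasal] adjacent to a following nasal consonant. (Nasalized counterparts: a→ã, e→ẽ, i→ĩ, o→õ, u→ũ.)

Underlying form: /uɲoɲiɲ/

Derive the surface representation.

[ũɲõɲĩɲ]

/u/ before nasal /ɲ/ → [ũ]
/o/ before nasal /ɲ/ → [õ]
/i/ before nasal /ɲ/ → [ĩ]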